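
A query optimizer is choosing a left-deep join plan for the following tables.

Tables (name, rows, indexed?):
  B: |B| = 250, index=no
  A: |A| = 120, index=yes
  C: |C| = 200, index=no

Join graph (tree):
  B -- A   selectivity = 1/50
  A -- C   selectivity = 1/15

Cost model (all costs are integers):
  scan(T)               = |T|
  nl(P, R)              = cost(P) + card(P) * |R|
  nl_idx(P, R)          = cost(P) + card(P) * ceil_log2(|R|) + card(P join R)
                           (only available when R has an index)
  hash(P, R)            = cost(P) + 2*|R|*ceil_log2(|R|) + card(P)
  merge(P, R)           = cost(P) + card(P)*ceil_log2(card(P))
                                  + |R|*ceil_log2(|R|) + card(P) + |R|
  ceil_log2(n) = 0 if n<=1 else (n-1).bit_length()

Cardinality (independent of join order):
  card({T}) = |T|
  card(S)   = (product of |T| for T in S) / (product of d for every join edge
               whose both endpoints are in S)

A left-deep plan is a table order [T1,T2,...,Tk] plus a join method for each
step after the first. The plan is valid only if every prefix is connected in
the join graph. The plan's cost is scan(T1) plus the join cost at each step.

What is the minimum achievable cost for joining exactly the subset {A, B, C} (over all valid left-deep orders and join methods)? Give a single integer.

5980

Selinger DP over subsets of {A,B,C}:
  {B}: scan cost=250, card=250
  {A}: scan cost=120, card=120
  {C}: scan cost=200, card=200
  {AB}: card=600; try (A,hash)→2180, (A,nl_idx)→2600, (B,merge)→3330, (A,merge)→3460, (B,hash)→4240, (B,nl)→30120 …(+1); best=2180 via (A,hash)
  {AC}: card=1600; try (A,hash)→2080, (C,merge)→2880, (A,merge)→2960, (A,nl_idx)→3200, (C,hash)→3440, (C,nl)→24120 …(+1); best=2080 via (A,hash)
  {ABC}: card=8000; try (C,hash)→5980, (B,hash)→7680, (C,merge)→10580, (B,merge)→23530, (C,nl)→122180, (B,nl)→402080; best=5980 via (C,hash)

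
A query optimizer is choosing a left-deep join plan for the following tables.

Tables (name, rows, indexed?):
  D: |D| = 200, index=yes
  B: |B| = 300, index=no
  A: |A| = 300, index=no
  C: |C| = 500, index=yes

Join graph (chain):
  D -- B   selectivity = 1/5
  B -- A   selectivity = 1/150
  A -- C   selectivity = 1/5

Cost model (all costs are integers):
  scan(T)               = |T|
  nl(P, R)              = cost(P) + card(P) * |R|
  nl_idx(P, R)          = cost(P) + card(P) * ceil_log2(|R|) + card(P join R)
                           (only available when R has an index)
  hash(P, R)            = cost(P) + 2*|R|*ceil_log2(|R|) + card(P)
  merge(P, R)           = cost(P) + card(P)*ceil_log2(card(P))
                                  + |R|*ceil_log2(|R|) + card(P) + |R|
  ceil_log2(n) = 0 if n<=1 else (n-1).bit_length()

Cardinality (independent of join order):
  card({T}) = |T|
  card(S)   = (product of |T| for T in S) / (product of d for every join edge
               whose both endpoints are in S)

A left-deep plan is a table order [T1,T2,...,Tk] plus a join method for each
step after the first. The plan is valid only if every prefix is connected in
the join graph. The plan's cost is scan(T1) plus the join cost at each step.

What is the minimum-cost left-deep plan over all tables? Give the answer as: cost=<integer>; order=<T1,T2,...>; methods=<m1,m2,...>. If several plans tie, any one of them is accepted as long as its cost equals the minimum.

cost=42800; order=A,B,D,C; methods=hash,hash,hash

Selinger DP (subsets sized 1..n):
  {D}: scan cost=200, card=200
  {B}: scan cost=300, card=300
  {A}: scan cost=300, card=300
  {C}: scan cost=500, card=500
  {BD}: card=12000; try (D,hash)→3800, (B,merge)→5000, (D,merge)→5100, (B,hash)→5800, (D,nl_idx)→14700, (B,nl)→60200 …(+1); best=3800 via (D,hash)
  {AB}: card=600; try (B,hash)→6000, (A,hash)→6000, (B,merge)→6300, (A,merge)→6300, (B,nl)→90300, (A,nl)→90300; best=6000 via (B,hash)
  {AC}: card=30000; try (A,hash)→6400, (C,merge)→8300, (A,merge)→8500, (C,hash)→9600, (C,nl_idx)→33000, (C,nl)→150300 …(+1); best=6400 via (A,hash)
  {ABD}: card=24000; try (D,hash)→9800, (D,merge)→14400, (A,hash)→21200, (D,nl_idx)→34800, (D,nl)→126000, (A,merge)→186800 …(+1); best=9800 via (D,hash)
  {ABC}: card=60000; try (C,hash)→15600, (C,merge)→17600, (B,hash)→41800, (C,nl_idx)→71400, (C,nl)→306000, (B,merge)→489400 …(+1); best=15600 via (C,hash)
  {ABCD}: card=2400000; try (C,hash)→42800, (D,hash)→78800, (C,merge)→398800, (D,merge)→1037400, (C,nl_idx)→2625800, (D,nl_idx)→2895600 …(+2); best=42800 via (C,hash)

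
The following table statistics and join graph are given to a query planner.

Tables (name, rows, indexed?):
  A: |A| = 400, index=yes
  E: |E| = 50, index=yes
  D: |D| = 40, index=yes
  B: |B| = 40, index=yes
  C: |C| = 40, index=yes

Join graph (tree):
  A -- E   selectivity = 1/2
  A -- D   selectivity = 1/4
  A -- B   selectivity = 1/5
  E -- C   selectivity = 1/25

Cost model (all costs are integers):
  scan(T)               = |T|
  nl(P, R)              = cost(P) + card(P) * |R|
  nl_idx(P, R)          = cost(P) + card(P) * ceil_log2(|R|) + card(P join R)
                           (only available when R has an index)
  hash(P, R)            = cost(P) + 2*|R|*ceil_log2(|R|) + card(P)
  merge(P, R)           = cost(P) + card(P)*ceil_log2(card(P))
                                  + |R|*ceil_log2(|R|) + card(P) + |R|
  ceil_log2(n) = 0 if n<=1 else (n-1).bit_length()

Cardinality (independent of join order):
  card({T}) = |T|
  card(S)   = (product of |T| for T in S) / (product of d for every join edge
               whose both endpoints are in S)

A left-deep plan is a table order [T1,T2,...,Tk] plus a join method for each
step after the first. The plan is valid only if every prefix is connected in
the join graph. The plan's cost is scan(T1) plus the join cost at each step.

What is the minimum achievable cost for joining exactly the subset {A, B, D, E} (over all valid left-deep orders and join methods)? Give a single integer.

37560

Selinger DP over subsets of {A,B,D,E}:
  {A}: scan cost=400, card=400
  {E}: scan cost=50, card=50
  {D}: scan cost=40, card=40
  {B}: scan cost=40, card=40
  {AE}: card=10000; try (E,hash)→1400, (A,merge)→4400, (E,merge)→4750, (A,hash)→7300, (A,nl_idx)→10500, (E,nl_idx)→12800 …(+2); best=1400 via (E,hash)
  {AD}: card=4000; try (D,hash)→1280, (A,merge)→4320, (A,nl_idx)→4400, (D,merge)→4680, (D,nl_idx)→6800, (A,hash)→7280 …(+2); best=1280 via (D,hash)
  {AB}: card=3200; try (B,hash)→1280, (A,nl_idx)→3600, (A,merge)→4320, (B,merge)→4680, (B,nl_idx)→6000, (A,hash)→7280 …(+2); best=1280 via (B,hash)
  {ADE}: card=100000; try (E,hash)→5880, (D,hash)→11880, (E,merge)→53630, (E,nl_idx)→125280, (D,merge)→151680, (D,nl_idx)→161400 …(+2); best=5880 via (E,hash)
  {ABE}: card=80000; try (E,hash)→5080, (B,hash)→11880, (E,merge)→43230, (E,nl_idx)→100480, (B,nl_idx)→141400, (B,merge)→151680 …(+2); best=5080 via (E,hash)
  {ABD}: card=32000; try (D,hash)→4960, (B,hash)→5760, (D,merge)→43160, (D,nl_idx)→52480, (B,merge)→53560, (B,nl_idx)→57280 …(+2); best=4960 via (D,hash)
  {ABDE}: card=800000; try (E,hash)→37560, (D,hash)→85560, (B,hash)→106360, (E,merge)→517310, (E,nl_idx)→996960, (D,nl_idx)→1285080 …(+6); best=37560 via (E,hash)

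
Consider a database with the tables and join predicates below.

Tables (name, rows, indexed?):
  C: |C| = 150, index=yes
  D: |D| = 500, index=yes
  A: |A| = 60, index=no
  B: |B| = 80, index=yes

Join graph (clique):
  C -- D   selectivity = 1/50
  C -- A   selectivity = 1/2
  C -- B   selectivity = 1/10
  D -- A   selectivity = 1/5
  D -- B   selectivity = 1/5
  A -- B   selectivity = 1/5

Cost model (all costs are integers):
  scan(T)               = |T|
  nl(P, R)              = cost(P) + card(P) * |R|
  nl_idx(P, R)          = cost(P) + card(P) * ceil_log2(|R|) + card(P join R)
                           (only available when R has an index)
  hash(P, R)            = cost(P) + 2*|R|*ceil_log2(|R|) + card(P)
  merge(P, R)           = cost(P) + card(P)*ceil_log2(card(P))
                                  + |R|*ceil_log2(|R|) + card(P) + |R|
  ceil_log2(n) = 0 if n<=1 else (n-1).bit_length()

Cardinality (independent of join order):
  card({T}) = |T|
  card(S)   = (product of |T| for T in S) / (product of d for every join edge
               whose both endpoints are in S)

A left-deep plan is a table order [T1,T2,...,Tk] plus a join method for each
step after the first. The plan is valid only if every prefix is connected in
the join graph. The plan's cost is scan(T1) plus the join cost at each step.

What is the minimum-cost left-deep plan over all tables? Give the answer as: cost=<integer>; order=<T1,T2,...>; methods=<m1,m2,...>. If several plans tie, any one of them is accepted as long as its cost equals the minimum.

cost=8740; order=C,D,B,A; methods=nl_idx,hash,hash

Selinger DP (subsets sized 1..n):
  {C}: scan cost=150, card=150
  {D}: scan cost=500, card=500
  {A}: scan cost=60, card=60
  {B}: scan cost=80, card=80
  {CD}: card=1500; try (D,nl_idx)→3000, (C,hash)→3400, (C,nl_idx)→6000, (D,merge)→6500, (C,merge)→6850, (D,hash)→9300 …(+2); best=3000 via (D,nl_idx)
  {AC}: card=4500; try (A,hash)→1020, (C,merge)→1830, (A,merge)→1920, (C,hash)→2520, (C,nl_idx)→5040, (C,nl)→9060 …(+1); best=1020 via (A,hash)
  {BC}: card=1200; try (B,hash)→1420, (C,nl_idx)→1920, (C,merge)→2070, (B,merge)→2140, (B,nl_idx)→2400, (C,hash)→2560 …(+2); best=1420 via (B,hash)
  {AD}: card=6000; try (A,hash)→1720, (D,merge)→5480, (A,merge)→5920, (D,nl_idx)→6600, (D,hash)→9120, (D,nl)→30060 …(+1); best=1720 via (A,hash)
  {BD}: card=8000; try (B,hash)→2120, (D,merge)→5720, (B,merge)→6140, (D,nl_idx)→8800, (D,hash)→9160, (B,nl_idx)→12000 …(+2); best=2120 via (B,hash)
  {AB}: card=960; try (A,hash)→880, (B,merge)→1120, (A,merge)→1140, (B,hash)→1240, (B,nl_idx)→1440, (B,nl)→4860 …(+1); best=880 via (A,hash)
  {ACD}: card=9000; try (A,hash)→5220, (C,hash)→10120, (D,hash)→14520, (A,merge)→21420, (D,nl_idx)→50520, (C,nl_idx)→58720 …(+5); best=5220 via (A,hash)
  {BCD}: card=2400; try (B,hash)→5620, (D,hash)→11620, (C,hash)→12520, (D,nl_idx)→14620, (B,nl_idx)→15900, (D,merge)→20820 …(+6); best=5620 via (B,hash)
  {ABC}: card=7200; try (A,hash)→3340, (C,hash)→4240, (B,hash)→6640, (C,merge)→12790, (C,nl_idx)→15760, (A,merge)→16240 …(+5); best=3340 via (A,hash)
  {ABD}: card=19200; try (B,hash)→8840, (D,hash)→10840, (A,hash)→10840, (D,merge)→16440, (D,nl_idx)→28720, (B,nl_idx)→62920 …(+5); best=8840 via (B,hash)
  {ABCD}: card=2880; try (A,hash)→8740, (B,hash)→15340, (D,hash)→19540, (C,hash)→30440, (A,merge)→37240, (D,nl_idx)→71020 …(+9); best=8740 via (A,hash)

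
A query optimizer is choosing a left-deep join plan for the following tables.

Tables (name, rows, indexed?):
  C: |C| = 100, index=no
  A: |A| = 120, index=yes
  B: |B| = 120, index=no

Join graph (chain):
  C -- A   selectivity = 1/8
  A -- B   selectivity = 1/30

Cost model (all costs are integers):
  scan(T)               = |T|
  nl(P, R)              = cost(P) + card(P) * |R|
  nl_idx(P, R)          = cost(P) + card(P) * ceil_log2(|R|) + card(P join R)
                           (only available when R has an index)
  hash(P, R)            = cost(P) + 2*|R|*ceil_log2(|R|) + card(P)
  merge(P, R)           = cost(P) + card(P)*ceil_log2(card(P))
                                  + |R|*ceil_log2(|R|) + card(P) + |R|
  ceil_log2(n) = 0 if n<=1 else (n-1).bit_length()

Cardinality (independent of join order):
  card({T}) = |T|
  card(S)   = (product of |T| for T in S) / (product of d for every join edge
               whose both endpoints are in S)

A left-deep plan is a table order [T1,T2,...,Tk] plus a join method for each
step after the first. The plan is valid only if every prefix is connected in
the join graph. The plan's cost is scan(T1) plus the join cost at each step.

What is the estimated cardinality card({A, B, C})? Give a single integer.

Tables in S: A(120), B(120), C(100)
Edges inside S: C-A(d=8), A-B(d=30)
numerator = 120 * 120 * 100 = 1440000
denominator = 8 * 30 = 240
card(S) = 1440000 / 240 = 6000

6000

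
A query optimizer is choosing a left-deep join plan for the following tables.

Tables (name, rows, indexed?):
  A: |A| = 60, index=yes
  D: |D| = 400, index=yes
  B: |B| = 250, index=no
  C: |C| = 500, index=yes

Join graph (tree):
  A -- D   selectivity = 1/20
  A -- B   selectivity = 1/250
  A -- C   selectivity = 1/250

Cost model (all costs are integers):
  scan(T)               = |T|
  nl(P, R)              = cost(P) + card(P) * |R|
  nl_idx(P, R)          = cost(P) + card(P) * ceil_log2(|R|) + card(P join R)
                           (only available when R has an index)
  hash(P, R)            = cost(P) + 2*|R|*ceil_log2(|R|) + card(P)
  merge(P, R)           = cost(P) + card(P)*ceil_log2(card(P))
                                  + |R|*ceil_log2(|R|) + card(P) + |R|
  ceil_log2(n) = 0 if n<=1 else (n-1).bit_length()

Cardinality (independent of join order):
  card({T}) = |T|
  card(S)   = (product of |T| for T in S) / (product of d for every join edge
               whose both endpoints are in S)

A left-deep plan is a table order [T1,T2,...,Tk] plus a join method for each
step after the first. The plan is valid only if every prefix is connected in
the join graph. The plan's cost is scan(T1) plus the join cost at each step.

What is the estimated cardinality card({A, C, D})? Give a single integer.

Tables in S: A(60), C(500), D(400)
Edges inside S: A-D(d=20), A-C(d=250)
numerator = 60 * 500 * 400 = 12000000
denominator = 20 * 250 = 5000
card(S) = 12000000 / 5000 = 2400

2400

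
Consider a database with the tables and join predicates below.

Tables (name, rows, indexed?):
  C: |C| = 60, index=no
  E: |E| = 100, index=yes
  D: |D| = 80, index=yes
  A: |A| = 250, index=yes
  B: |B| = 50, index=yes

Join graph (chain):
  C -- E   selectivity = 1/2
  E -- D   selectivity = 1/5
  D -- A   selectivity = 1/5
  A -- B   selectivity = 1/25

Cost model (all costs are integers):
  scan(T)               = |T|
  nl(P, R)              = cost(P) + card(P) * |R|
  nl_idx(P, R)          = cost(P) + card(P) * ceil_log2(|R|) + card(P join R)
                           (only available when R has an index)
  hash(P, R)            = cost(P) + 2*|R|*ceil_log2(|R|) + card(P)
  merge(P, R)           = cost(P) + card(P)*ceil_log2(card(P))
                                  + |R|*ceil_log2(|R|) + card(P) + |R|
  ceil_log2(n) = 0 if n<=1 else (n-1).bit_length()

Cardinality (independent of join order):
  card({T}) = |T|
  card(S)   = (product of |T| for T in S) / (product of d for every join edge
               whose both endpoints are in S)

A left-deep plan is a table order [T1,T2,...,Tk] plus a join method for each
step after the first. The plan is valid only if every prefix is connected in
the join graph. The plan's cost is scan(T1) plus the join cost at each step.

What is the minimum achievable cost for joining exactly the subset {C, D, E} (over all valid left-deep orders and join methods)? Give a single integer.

3640

Selinger DP over subsets of {C,D,E}:
  {C}: scan cost=60, card=60
  {E}: scan cost=100, card=100
  {D}: scan cost=80, card=80
  {CE}: card=3000; try (C,hash)→920, (E,merge)→1280, (C,merge)→1320, (E,hash)→1520, (E,nl_idx)→3480, (E,nl)→6060 …(+1); best=920 via (C,hash)
  {DE}: card=1600; try (D,hash)→1320, (E,merge)→1520, (D,merge)→1540, (E,hash)→1560, (E,nl_idx)→2240, (D,nl_idx)→2400 …(+2); best=1320 via (D,hash)
  {CDE}: card=48000; try (C,hash)→3640, (D,hash)→5040, (C,merge)→20940, (D,merge)→40560, (D,nl_idx)→69920, (C,nl)→97320 …(+1); best=3640 via (C,hash)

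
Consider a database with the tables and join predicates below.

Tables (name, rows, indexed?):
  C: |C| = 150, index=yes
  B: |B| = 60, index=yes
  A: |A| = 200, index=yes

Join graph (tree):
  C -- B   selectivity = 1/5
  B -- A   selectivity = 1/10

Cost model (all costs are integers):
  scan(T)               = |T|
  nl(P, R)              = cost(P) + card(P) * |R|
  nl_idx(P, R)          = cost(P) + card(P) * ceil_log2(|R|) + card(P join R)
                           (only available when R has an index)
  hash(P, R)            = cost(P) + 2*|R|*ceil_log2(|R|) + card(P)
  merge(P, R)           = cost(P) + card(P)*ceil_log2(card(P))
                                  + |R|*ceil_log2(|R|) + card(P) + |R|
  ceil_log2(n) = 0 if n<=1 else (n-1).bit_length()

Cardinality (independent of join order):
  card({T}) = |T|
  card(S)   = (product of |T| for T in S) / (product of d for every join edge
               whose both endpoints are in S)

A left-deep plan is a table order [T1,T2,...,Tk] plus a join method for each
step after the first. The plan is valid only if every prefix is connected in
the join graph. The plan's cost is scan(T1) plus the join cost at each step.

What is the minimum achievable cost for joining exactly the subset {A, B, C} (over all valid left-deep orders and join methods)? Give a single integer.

Selinger DP over subsets of {A,B,C}:
  {C}: scan cost=150, card=150
  {B}: scan cost=60, card=60
  {A}: scan cost=200, card=200
  {BC}: card=1800; try (B,hash)→1020, (C,merge)→1830, (B,merge)→1920, (C,nl_idx)→2340, (C,hash)→2520, (B,nl_idx)→2850 …(+2); best=1020 via (B,hash)
  {AB}: card=1200; try (B,hash)→1120, (A,nl_idx)→1740, (A,merge)→2280, (B,merge)→2420, (B,nl_idx)→2600, (A,hash)→3320 …(+2); best=1120 via (B,hash)
  {ABC}: card=36000; try (C,hash)→4720, (A,hash)→6020, (C,merge)→16870, (A,merge)→24420, (C,nl_idx)→46720, (A,nl_idx)→51420 …(+2); best=4720 via (C,hash)

4720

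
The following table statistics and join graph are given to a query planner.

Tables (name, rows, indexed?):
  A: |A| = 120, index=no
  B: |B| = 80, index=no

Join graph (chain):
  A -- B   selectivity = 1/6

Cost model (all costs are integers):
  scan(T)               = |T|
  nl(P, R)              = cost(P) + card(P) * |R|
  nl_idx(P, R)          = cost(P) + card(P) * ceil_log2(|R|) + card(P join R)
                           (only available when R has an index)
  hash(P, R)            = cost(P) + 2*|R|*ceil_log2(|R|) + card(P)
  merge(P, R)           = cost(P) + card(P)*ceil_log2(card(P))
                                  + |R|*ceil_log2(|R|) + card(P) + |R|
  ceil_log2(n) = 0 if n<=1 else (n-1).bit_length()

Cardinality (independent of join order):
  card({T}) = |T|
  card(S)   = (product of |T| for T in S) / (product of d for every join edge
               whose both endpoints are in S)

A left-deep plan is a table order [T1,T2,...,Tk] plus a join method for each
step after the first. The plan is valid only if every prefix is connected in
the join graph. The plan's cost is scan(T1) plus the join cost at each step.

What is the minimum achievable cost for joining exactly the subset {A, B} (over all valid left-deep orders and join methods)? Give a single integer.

Selinger DP over subsets of {A,B}:
  {A}: scan cost=120, card=120
  {B}: scan cost=80, card=80
  {AB}: card=1600; try (B,hash)→1360, (A,merge)→1680, (B,merge)→1720, (A,hash)→1840, (A,nl)→9680, (B,nl)→9720; best=1360 via (B,hash)

1360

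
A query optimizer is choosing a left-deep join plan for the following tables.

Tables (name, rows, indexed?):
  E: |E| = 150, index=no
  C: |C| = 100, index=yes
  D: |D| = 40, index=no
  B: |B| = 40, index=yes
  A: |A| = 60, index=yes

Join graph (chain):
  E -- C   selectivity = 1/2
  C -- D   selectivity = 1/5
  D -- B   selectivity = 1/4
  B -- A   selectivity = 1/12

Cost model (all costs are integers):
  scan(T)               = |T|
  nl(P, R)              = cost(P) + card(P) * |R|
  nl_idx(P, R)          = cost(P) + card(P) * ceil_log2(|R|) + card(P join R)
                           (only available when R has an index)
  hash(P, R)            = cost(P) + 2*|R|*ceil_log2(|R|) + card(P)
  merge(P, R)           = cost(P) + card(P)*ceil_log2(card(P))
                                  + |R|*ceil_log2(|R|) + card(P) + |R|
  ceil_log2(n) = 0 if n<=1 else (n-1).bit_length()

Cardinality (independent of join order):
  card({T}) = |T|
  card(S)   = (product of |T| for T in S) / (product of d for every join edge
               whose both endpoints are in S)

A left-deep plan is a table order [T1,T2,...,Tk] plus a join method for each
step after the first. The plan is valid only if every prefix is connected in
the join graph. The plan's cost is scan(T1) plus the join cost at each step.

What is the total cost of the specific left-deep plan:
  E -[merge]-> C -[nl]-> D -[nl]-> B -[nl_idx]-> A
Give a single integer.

9302300

step 1: scan E: cost=150, card=150
step 2: join C via merge
    card(P join C) = 150*100/(2) = 7500
    cost = 150 + 150*8 + 100*7 + 150 + 100 = 2300
step 3: join D via nl
    card(P join D) = 7500*40/(5) = 60000
    cost = 2300 + 7500*40 = 302300
step 4: join B via nl
    card(P join B) = 60000*40/(4) = 600000
    cost = 302300 + 60000*40 = 2702300
step 5: join A via nl_idx
    card(P join A) = 600000*60/(12) = 3000000
    cost = 2702300 + 600000*6 + 3000000 = 9302300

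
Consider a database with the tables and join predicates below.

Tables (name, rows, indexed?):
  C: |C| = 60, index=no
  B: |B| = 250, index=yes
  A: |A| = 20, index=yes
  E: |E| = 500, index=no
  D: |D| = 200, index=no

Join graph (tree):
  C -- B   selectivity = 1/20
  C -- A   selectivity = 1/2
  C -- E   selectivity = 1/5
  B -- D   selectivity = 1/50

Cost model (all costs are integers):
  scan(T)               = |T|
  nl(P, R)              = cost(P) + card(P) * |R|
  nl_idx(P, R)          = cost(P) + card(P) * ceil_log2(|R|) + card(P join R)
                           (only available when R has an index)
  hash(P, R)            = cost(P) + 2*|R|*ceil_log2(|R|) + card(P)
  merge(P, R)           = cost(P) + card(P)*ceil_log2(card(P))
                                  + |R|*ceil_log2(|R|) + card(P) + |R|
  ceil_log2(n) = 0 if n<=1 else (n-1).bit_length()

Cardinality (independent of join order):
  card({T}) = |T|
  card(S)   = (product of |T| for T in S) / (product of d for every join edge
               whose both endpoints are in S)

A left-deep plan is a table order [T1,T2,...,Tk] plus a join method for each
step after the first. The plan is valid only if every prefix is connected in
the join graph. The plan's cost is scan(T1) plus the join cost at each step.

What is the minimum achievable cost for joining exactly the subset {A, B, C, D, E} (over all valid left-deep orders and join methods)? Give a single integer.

Selinger DP over subsets of {A,B,C,D,E}:
  {C}: scan cost=60, card=60
  {B}: scan cost=250, card=250
  {A}: scan cost=20, card=20
  {E}: scan cost=500, card=500
  {D}: scan cost=200, card=200
  {BC}: card=750; try (C,hash)→1220, (B,nl_idx)→1290, (B,merge)→2730, (C,merge)→2920, (B,hash)→4120, (B,nl)→15060 …(+1); best=1220 via (C,hash)
  {AC}: card=600; try (A,hash)→320, (C,merge)→560, (A,merge)→600, (C,hash)→760, (A,nl_idx)→960, (C,nl)→1220 …(+1); best=320 via (A,hash)
  {CE}: card=6000; try (C,hash)→1720, (E,merge)→5480, (C,merge)→5920, (E,hash)→9120, (E,nl)→30060, (C,nl)→30500; best=1720 via (C,hash)
  {BD}: card=1000; try (B,nl_idx)→2800, (D,hash)→3700, (B,merge)→4250, (D,merge)→4300, (B,hash)→4400, (B,nl)→50200 …(+1); best=2800 via (B,nl_idx)
  {ABC}: card=7500; try (A,hash)→2170, (B,hash)→4920, (B,merge)→9170, (A,merge)→9590, (A,nl_idx)→12470, (B,nl_idx)→12620 …(+2); best=2170 via (A,hash)
  {BCE}: card=75000; try (E,hash)→10970, (B,hash)→11720, (E,merge)→14470, (B,merge)→87970, (B,nl_idx)→124720, (E,nl)→376220 …(+1); best=10970 via (E,hash)
  {BCD}: card=3000; try (C,hash)→4520, (D,hash)→5170, (D,merge)→11270, (C,merge)→14220, (C,nl)→62800, (D,nl)→151220; best=4520 via (C,hash)
  {ACE}: card=60000; try (A,hash)→7920, (E,hash)→9920, (E,merge)→11920, (A,merge)→85840, (A,nl_idx)→91720, (A,nl)→121720 …(+1); best=7920 via (A,hash)
  {ABCE}: card=750000; try (E,hash)→18670, (B,hash)→71920, (A,hash)→86170, (E,merge)→112170, (B,merge)→1030170, (A,nl_idx)→1135970 …(+5); best=18670 via (E,hash)
  {ABCD}: card=30000; try (A,hash)→7720, (D,hash)→12870, (A,merge)→43640, (A,nl_idx)→49520, (A,nl)→64520, (D,merge)→108970 …(+1); best=7720 via (A,hash)
  {BCDE}: card=300000; try (E,hash)→16520, (E,merge)→48520, (D,hash)→89170, (D,merge)→1362770, (E,nl)→1504520, (D,nl)→15010970; best=16520 via (E,hash)
  {ABCDE}: card=3000000; try (E,hash)→46720, (A,hash)→316720, (E,merge)→492720, (D,hash)→771870, (A,nl_idx)→4516520, (A,nl)→6016520 …(+4); best=46720 via (E,hash)

46720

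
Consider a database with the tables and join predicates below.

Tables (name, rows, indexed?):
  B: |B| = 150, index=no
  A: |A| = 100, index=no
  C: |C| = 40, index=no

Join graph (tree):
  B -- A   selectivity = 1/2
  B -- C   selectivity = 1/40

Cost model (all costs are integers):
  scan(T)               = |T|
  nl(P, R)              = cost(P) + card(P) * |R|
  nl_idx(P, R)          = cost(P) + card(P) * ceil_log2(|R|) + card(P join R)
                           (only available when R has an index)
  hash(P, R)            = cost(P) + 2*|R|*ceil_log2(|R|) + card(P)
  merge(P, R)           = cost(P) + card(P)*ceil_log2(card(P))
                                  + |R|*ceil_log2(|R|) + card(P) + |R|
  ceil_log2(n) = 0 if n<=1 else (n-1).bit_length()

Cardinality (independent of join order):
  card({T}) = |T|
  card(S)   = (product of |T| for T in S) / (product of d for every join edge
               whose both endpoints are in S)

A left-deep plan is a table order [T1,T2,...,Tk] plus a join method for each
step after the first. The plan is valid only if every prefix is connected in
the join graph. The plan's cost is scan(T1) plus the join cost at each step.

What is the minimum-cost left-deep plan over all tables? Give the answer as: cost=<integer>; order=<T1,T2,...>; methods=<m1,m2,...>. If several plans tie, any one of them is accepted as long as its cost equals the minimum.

Selinger DP (subsets sized 1..n):
  {B}: scan cost=150, card=150
  {A}: scan cost=100, card=100
  {C}: scan cost=40, card=40
  {AB}: card=7500; try (A,hash)→1700, (B,merge)→2250, (A,merge)→2300, (B,hash)→2600, (B,nl)→15100, (A,nl)→15150; best=1700 via (A,hash)
  {BC}: card=150; try (C,hash)→780, (B,merge)→1670, (C,merge)→1780, (B,hash)→2480, (B,nl)→6040, (C,nl)→6150; best=780 via (C,hash)
  {ABC}: card=7500; try (A,hash)→2330, (A,merge)→2930, (C,hash)→9680, (A,nl)→15780, (C,merge)→106980, (C,nl)→301700; best=2330 via (A,hash)

cost=2330; order=B,C,A; methods=hash,hash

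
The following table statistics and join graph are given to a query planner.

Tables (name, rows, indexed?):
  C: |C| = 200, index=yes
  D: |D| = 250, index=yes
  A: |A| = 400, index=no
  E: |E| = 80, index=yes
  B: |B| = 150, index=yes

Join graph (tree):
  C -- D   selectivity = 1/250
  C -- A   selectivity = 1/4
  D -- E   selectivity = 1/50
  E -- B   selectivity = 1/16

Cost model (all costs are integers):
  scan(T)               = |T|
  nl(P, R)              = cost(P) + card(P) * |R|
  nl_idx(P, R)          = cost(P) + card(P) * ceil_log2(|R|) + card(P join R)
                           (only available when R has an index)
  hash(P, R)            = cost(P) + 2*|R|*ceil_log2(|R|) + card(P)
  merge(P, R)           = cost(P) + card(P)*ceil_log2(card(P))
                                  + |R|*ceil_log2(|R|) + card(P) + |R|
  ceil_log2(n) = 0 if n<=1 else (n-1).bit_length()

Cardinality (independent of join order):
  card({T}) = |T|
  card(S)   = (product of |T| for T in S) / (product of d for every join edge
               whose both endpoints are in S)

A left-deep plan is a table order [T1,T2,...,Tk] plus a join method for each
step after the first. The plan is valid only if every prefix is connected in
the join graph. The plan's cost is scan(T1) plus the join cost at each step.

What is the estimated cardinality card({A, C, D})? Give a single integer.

Tables in S: A(400), C(200), D(250)
Edges inside S: C-D(d=250), C-A(d=4)
numerator = 400 * 200 * 250 = 20000000
denominator = 250 * 4 = 1000
card(S) = 20000000 / 1000 = 20000

20000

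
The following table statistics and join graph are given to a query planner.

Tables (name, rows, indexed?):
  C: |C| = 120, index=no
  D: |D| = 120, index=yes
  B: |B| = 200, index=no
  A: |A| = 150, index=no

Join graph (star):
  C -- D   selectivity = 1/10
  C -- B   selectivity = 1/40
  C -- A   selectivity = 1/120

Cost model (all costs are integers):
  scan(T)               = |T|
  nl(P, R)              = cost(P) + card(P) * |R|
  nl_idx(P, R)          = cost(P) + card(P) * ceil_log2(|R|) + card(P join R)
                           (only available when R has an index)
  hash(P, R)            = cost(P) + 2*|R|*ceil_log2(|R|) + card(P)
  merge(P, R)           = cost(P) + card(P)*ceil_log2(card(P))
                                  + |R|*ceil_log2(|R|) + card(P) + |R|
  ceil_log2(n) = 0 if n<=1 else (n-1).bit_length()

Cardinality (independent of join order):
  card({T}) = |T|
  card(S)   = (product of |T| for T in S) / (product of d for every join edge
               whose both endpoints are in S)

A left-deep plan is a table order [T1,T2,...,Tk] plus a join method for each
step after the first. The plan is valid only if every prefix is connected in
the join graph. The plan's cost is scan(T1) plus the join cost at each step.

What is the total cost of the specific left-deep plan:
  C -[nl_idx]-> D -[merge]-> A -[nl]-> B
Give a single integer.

step 1: scan C: cost=120, card=120
step 2: join D via nl_idx
    card(P join D) = 120*120/(10) = 1440
    cost = 120 + 120*7 + 1440 = 2400
step 3: join A via merge
    card(P join A) = 1440*150/(120) = 1800
    cost = 2400 + 1440*11 + 150*8 + 1440 + 150 = 21030
step 4: join B via nl
    card(P join B) = 1800*200/(40) = 9000
    cost = 21030 + 1800*200 = 381030

381030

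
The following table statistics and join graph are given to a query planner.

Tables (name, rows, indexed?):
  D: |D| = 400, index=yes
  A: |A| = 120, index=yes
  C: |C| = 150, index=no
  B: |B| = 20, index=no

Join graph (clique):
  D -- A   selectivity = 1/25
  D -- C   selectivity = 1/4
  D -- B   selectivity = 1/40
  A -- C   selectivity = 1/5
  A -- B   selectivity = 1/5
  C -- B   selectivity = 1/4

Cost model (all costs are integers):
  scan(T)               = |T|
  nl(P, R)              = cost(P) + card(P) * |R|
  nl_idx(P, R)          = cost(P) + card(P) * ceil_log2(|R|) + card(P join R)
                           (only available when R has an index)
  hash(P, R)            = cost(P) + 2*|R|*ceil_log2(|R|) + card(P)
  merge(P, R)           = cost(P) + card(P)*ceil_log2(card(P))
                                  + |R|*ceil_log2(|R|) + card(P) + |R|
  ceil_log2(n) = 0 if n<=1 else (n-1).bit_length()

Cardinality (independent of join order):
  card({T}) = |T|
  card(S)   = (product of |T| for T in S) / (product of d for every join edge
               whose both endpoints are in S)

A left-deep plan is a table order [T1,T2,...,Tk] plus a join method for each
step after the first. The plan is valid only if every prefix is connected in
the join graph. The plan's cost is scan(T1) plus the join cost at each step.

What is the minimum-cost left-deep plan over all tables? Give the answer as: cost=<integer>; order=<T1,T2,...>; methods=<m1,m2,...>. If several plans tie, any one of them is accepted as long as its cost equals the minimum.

Selinger DP (subsets sized 1..n):
  {D}: scan cost=400, card=400
  {A}: scan cost=120, card=120
  {C}: scan cost=150, card=150
  {B}: scan cost=20, card=20
  {AD}: card=1920; try (A,hash)→2480, (D,nl_idx)→3120, (D,merge)→5080, (A,nl_idx)→5120, (A,merge)→5360, (D,hash)→7440 …(+2); best=2480 via (A,hash)
  {CD}: card=15000; try (C,hash)→3200, (D,merge)→5500, (C,merge)→5750, (D,hash)→7500, (D,nl_idx)→16500, (D,nl)→60150 …(+1); best=3200 via (C,hash)
  {BD}: card=200; try (D,nl_idx)→400, (B,hash)→1000, (D,merge)→4140, (B,merge)→4520, (D,hash)→7240, (D,nl)→8020 …(+1); best=400 via (D,nl_idx)
  {AC}: card=3600; try (A,hash)→1980, (C,merge)→2430, (A,merge)→2460, (C,hash)→2640, (A,nl_idx)→4800, (C,nl)→18120 …(+1); best=1980 via (A,hash)
  {AB}: card=480; try (B,hash)→440, (A,nl_idx)→640, (A,merge)→1100, (B,merge)→1200, (A,hash)→1720, (A,nl)→2420 …(+1); best=440 via (B,hash)
  {BC}: card=750; try (B,hash)→500, (C,merge)→1490, (B,merge)→1620, (C,hash)→2440, (C,nl)→3020, (B,nl)→3150; best=500 via (B,hash)
  {ACD}: card=14400; try (C,hash)→6800, (D,hash)→12780, (A,hash)→19880, (C,merge)→26870, (D,nl_idx)→48780, (D,merge)→52780 …(+5); best=6800 via (C,hash)
  {ABD}: card=192; try (A,nl_idx)→1992, (A,hash)→2280, (A,merge)→3160, (B,hash)→4600, (D,nl_idx)→4952, (D,hash)→8120 …(+5); best=1992 via (A,nl_idx)
  {BCD}: card=1875; try (C,hash)→3000, (C,merge)→3550, (D,hash)→8450, (D,nl_idx)→9125, (D,merge)→12750, (B,hash)→18400 …(+4); best=3000 via (C,hash)
  {ABC}: card=3600; try (A,hash)→2930, (C,hash)→3320, (B,hash)→5780, (C,merge)→6590, (A,nl_idx)→9350, (A,merge)→9710 …(+4); best=2930 via (A,hash)
  {ABCD}: card=360; try (C,hash)→4584, (C,merge)→5070, (A,hash)→6555, (D,hash)→13730, (A,nl_idx)→16485, (B,hash)→21400 …(+8); best=4584 via (C,hash)

cost=4584; order=B,D,A,C; methods=nl_idx,nl_idx,hash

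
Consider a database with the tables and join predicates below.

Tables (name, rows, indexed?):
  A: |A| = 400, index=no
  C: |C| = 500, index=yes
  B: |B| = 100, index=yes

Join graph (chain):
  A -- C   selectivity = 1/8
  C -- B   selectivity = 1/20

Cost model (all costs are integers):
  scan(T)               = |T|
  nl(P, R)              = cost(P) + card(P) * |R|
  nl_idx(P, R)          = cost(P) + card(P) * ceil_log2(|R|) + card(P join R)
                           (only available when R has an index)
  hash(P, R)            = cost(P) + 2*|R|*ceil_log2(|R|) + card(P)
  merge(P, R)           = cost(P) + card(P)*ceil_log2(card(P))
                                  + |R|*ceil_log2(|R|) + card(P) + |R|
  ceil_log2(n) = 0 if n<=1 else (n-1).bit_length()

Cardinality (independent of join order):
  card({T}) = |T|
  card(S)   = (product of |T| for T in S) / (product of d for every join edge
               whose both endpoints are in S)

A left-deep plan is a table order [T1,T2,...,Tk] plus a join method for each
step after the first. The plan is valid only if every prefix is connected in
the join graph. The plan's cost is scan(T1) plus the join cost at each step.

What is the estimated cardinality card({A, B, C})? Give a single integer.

Tables in S: A(400), B(100), C(500)
Edges inside S: A-C(d=8), C-B(d=20)
numerator = 400 * 100 * 500 = 20000000
denominator = 8 * 20 = 160
card(S) = 20000000 / 160 = 125000

125000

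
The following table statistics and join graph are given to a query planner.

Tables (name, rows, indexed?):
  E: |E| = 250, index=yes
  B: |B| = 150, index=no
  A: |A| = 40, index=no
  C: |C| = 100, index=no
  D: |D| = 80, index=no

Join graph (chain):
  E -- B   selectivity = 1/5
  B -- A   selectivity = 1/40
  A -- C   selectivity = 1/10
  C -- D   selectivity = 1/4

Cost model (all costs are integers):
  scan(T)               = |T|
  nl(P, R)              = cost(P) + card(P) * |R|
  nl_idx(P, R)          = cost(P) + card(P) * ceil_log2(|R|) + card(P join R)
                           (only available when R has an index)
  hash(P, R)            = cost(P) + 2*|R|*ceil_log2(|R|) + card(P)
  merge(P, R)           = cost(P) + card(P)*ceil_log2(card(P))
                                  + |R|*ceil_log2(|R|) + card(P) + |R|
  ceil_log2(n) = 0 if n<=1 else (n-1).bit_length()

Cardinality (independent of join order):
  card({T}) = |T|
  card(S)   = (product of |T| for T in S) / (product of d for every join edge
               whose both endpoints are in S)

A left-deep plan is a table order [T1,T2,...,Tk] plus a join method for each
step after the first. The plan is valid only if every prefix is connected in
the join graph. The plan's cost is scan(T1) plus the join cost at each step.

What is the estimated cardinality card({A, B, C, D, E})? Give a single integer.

Tables in S: A(40), B(150), C(100), D(80), E(250)
Edges inside S: E-B(d=5), B-A(d=40), A-C(d=10), C-D(d=4)
numerator = 40 * 150 * 100 * 80 * 250 = 12000000000
denominator = 5 * 40 * 10 * 4 = 8000
card(S) = 12000000000 / 8000 = 1500000

1500000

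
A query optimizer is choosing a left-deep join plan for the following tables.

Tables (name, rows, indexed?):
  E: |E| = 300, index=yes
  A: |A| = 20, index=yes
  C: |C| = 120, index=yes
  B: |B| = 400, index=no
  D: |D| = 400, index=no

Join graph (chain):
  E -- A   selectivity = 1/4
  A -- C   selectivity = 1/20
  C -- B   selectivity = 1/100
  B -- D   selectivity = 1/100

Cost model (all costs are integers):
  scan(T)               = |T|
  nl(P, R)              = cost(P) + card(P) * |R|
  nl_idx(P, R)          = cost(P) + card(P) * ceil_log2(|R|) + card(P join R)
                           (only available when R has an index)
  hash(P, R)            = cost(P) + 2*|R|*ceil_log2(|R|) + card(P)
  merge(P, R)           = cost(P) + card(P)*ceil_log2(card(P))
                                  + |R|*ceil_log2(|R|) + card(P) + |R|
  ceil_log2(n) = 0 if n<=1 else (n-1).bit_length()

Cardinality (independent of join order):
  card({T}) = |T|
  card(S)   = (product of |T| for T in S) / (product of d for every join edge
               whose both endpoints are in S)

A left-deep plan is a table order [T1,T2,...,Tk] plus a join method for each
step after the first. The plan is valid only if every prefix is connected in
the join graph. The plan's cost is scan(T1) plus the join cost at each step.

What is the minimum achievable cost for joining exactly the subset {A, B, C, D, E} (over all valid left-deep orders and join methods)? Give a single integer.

Selinger DP over subsets of {A,B,C,D,E}:
  {E}: scan cost=300, card=300
  {A}: scan cost=20, card=20
  {C}: scan cost=120, card=120
  {B}: scan cost=400, card=400
  {D}: scan cost=400, card=400
  {AE}: card=1500; try (A,hash)→800, (E,nl_idx)→1700, (E,merge)→3140, (A,nl_idx)→3300, (A,merge)→3420, (E,hash)→5440 …(+2); best=800 via (A,hash)
  {AC}: card=120; try (C,nl_idx)→280, (A,hash)→440, (A,nl_idx)→840, (C,merge)→1100, (A,merge)→1200, (C,hash)→1720 …(+2); best=280 via (C,nl_idx)
  {BC}: card=480; try (C,hash)→2480, (C,nl_idx)→3680, (B,merge)→5080, (C,merge)→5360, (B,hash)→7440, (B,nl)→48120 …(+1); best=2480 via (C,hash)
  {BD}: card=1600; try (D,hash)→8000, (B,hash)→8000, (D,merge)→8400, (B,merge)→8400, (D,nl)→160400, (B,nl)→160400; best=8000 via (D,hash)
  {ACE}: card=9000; try (C,hash)→3980, (E,merge)→4240, (E,hash)→5800, (E,nl_idx)→10360, (C,merge)→19760, (C,nl_idx)→20300 …(+2); best=3980 via (C,hash)
  {ABC}: card=480; try (A,hash)→3160, (B,merge)→5240, (A,nl_idx)→5360, (A,merge)→7400, (B,hash)→7600, (A,nl)→12080 …(+1); best=3160 via (A,hash)
  {BCD}: card=1920; try (D,hash)→10160, (D,merge)→11280, (C,hash)→11280, (C,nl_idx)→21120, (C,merge)→28160, (D,nl)→194480 …(+1); best=10160 via (D,hash)
  {ABCE}: card=36000; try (E,hash)→9040, (E,merge)→10960, (B,hash)→20180, (E,nl_idx)→43480, (B,merge)→142980, (E,nl)→147160 …(+1); best=9040 via (E,hash)
  {ABCD}: card=1920; try (D,hash)→10840, (D,merge)→11960, (A,hash)→12280, (A,nl_idx)→21680, (A,merge)→33320, (A,nl)→48560 …(+1); best=10840 via (D,hash)
  {ABCDE}: card=144000; try (E,hash)→18160, (E,merge)→36880, (D,hash)→52240, (E,nl_idx)→172120, (E,nl)→586840, (D,merge)→625040 …(+1); best=18160 via (E,hash)

18160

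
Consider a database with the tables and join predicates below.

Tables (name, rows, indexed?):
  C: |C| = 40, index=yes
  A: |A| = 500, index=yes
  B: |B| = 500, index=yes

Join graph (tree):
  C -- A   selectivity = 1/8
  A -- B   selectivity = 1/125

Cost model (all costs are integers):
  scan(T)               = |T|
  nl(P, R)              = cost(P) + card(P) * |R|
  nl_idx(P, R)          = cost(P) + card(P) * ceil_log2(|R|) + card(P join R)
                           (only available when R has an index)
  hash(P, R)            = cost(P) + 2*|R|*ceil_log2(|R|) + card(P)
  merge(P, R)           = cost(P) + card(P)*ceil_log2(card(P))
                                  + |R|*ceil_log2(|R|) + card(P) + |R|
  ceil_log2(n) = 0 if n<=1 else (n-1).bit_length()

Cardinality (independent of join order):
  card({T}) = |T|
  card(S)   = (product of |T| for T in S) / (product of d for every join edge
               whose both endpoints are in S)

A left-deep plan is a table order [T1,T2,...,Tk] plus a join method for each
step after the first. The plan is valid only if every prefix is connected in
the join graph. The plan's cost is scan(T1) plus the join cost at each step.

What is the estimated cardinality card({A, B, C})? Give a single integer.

Tables in S: A(500), B(500), C(40)
Edges inside S: C-A(d=8), A-B(d=125)
numerator = 500 * 500 * 40 = 10000000
denominator = 8 * 125 = 1000
card(S) = 10000000 / 1000 = 10000

10000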